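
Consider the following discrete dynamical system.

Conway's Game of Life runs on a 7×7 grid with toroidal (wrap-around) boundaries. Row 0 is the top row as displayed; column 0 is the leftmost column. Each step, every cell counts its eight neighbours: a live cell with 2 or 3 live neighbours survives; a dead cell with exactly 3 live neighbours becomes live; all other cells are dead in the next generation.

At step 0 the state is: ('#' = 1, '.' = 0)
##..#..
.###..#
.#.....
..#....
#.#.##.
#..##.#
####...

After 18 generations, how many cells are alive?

3

k=0  ##..#..
.###..#
.#.....
..#....
#.#.##.
#..##.#
####...
k=1  ....#.#
...#...
##.#...
..##...
#.#.##.
.......
.....#.
k=2  ....##.
#.###..
.#.##..
#.....#
.##.#..
....###
.....#.
k=3  .....##
.##....
.#..###
#...##.
.#.##..
...##.#
.......
k=4  .......
.##.#..
.####.#
###....
#.#...#
..####.
....#.#
k=5  ...#.#.
##..##.
....##.
.....#.
#...###
###.#..
....#..
k=6  ...#.##
...#...
.......
.......
#..##..
##..#..
.##.##.
k=7  ...#.##
....#..
.......
.......
##.##..
#.....#
.##....
k=8  ..####.
....##.
.......
.......
##....#
...#..#
.##..#.
k=9  .##...#
.....#.
.......
#......
#.....#
.....##
.#...##
k=10  .##...#
.......
.......
#.....#
#....#.
.......
.##....
k=11  ###....
.......
.......
#.....#
#......
.#.....
###....
k=12  #.#....
.#.....
.......
#.....#
##....#
..#....
.......
k=13  .#.....
.#.....
#......
.#....#
.#....#
##.....
.#.....
k=14  ###....
##.....
##.....
.#....#
.##...#
.##....
.##....
k=15  .......
......#
..#...#
......#
.......
...#...
...#...
k=16  .......
.......
#....##
.......
.......
.......
.......
k=17  .......
......#
......#
......#
.......
.......
.......
k=18  .......
.......
#....##
.......
.......
.......
.......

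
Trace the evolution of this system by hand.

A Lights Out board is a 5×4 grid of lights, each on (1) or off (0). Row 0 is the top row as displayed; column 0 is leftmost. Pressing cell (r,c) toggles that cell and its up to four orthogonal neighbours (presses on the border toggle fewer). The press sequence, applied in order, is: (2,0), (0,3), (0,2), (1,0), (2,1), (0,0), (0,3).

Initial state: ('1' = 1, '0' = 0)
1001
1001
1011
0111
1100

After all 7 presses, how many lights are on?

10

k=0  1001
1001
1011
0111
1100
k=1  1001
0001
0111
1111
1100
k=2  1010
0000
0111
1111
1100
k=3  1101
0010
0111
1111
1100
k=4  0101
1110
1111
1111
1100
k=5  0101
1010
0001
1011
1100
k=6  1001
0010
0001
1011
1100
k=7  1010
0011
0001
1011
1100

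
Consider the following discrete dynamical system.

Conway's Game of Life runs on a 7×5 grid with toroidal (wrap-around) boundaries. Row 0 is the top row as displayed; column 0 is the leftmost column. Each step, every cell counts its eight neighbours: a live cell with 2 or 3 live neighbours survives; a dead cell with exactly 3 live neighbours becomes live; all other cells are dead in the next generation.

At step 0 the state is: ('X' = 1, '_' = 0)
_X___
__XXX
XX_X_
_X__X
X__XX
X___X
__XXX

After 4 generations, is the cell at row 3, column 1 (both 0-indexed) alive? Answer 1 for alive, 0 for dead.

1

0) _X___
__XXX
XX_X_
_X__X
X__XX
X___X
__XXX
1) XX___
___XX
_X___
_X___
_X_X_
_XX__
_XXXX
2) _X___
_XX_X
X_X__
XX___
XX___
____X
___XX
3) _X__X
__XX_
__XXX
__X_X
_X__X
___XX
X__XX
4) _X___
XX___
_X__X
_XX_X
__X_X
__X__
__X__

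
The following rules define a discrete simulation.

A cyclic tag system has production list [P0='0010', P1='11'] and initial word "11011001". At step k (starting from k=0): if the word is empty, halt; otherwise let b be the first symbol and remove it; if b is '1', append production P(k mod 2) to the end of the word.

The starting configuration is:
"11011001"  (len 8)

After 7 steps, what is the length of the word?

k=0  "11011001"  (len 8)
k=1  "10110010010"  (len 11)
k=2  "011001001011"  (len 12)
k=3  "11001001011"  (len 11)
k=4  "100100101111"  (len 12)
k=5  "001001011110010"  (len 15)
k=6  "01001011110010"  (len 14)
k=7  "1001011110010"  (len 13)

13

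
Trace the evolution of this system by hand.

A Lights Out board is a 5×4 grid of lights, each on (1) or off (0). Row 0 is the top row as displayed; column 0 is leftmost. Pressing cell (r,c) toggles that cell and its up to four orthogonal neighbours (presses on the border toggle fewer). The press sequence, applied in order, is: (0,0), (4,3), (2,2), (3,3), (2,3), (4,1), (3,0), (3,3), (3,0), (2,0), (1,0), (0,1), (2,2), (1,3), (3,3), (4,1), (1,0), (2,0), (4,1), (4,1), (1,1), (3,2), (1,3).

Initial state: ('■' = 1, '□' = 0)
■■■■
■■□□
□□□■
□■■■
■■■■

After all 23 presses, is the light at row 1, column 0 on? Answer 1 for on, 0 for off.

t=0: ■■■■
■■□□
□□□■
□■■■
■■■■
t=1: □□■■
□■□□
□□□■
□■■■
■■■■
t=2: □□■■
□■□□
□□□■
□■■□
■■□□
t=3: □□■■
□■■□
□■■□
□■□□
■■□□
t=4: □□■■
□■■□
□■■■
□■■■
■■□■
t=5: □□■■
□■■■
□■□□
□■■□
■■□■
t=6: □□■■
□■■■
□■□□
□□■□
□□■■
t=7: □□■■
□■■■
■■□□
■■■□
■□■■
t=8: □□■■
□■■■
■■□■
■■□■
■□■□
t=9: □□■■
□■■■
□■□■
□□□■
□□■□
t=10: □□■■
■■■■
■□□■
■□□■
□□■□
t=11: ■□■■
□□■■
□□□■
■□□■
□□■□
t=12: □■□■
□■■■
□□□■
■□□■
□□■□
t=13: □■□■
□■□■
□■■□
■□■■
□□■□
t=14: □■□□
□■■□
□■■■
■□■■
□□■□
t=15: □■□□
□■■□
□■■□
■□□□
□□■■
t=16: □■□□
□■■□
□■■□
■■□□
■■□■
t=17: ■■□□
■□■□
■■■□
■■□□
■■□■
t=18: ■■□□
□□■□
□□■□
□■□□
■■□■
t=19: ■■□□
□□■□
□□■□
□□□□
□□■■
t=20: ■■□□
□□■□
□□■□
□■□□
■■□■
t=21: ■□□□
■■□□
□■■□
□■□□
■■□■
t=22: ■□□□
■■□□
□■□□
□□■■
■■■■
t=23: ■□□■
■■■■
□■□■
□□■■
■■■■

1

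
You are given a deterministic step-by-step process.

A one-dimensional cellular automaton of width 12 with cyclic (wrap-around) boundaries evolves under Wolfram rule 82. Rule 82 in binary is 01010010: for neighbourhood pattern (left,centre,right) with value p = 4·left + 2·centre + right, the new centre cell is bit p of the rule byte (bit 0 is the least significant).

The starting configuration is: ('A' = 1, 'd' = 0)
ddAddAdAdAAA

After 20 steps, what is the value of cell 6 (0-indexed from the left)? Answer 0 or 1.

k=0  ddAddAdAdAAA
k=1  AAdAAddddddA
k=2  dAddAAddddAd
k=3  AdAAdAAddAdA
k=4  AddAddAAAddd
k=5  dAAdAAddAAdA
k=6  ddAddAAAdAdd
k=7  dAdAAddAddAd
k=8  AdddAAAdAAdA
k=9  AAdAddAddAdd
k=10  dAddAAdAAdAA
k=11  ddAAdAddAddA
k=12  AAdAddAAdAAd
k=13  dAddAAdAddAd
k=14  AdAAdAddAAdA
k=15  AddAddAAdAdd
k=16  dAAdAAdAddAA
k=17  ddAddAddAAdA
k=18  AAdAAdAAdAdd
k=19  dAddAddAddAA
k=20  ddAAdAAdAAdA

1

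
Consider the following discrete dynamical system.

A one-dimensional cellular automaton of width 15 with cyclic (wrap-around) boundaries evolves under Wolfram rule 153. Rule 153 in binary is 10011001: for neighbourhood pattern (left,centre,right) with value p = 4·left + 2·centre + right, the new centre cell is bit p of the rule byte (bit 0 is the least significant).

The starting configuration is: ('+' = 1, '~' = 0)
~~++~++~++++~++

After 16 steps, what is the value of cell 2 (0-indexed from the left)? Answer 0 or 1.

t=0: ~~++~++~++++~++
t=1: +~+~~+~~+++~~+~
t=2: ~~~+~~+~++~+~~~
t=3: ++~~+~~~+~~~+++
t=4: +~+~~++~~++~+++
t=5: ~~~+~+~+~+~~+++
t=6: ++~~~~~~~~+~++~
t=7: +~+++++++~~~+~~
t=8: ~~++++++~++~~+~
t=9: +~+++++~~+~+~~+
t=10: ~~++++~+~~~~+~+
t=11: +~+++~~~+++~~~~
t=12: ~~++~++~++~+++~
t=13: +~+~~+~~+~~++~+
t=14: ~~~+~~+~~+~+~~+
t=15: ++~~+~~+~~~~+~~
t=16: +~+~~+~~+++~~+~

1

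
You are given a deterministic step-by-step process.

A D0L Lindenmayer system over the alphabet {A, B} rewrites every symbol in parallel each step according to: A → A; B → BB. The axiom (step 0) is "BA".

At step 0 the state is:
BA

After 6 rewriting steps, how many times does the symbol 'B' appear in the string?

step 0: BA
step 1: BBA
step 2: BBBBA
step 3: BBBBBBBBA
step 4: BBBBBBBBBBBBBBBBA
step 5: BBBBBBBBBBBBBBBBBBBBBBBBBBBBBBBBA
step 6: BBBBBBBBBBBBBBBBBBBBBBBBBBBBBBBBBBBBBBBBBBBBBBBBBBBBBBBBBBBBBBBBA

64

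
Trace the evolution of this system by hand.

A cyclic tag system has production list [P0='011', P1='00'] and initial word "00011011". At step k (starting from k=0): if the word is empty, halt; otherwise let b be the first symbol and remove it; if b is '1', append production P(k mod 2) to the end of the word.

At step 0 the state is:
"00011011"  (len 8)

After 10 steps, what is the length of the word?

8

[0] "00011011"  (len 8)
[1] "0011011"  (len 7)
[2] "011011"  (len 6)
[3] "11011"  (len 5)
[4] "101100"  (len 6)
[5] "01100011"  (len 8)
[6] "1100011"  (len 7)
[7] "100011011"  (len 9)
[8] "0001101100"  (len 10)
[9] "001101100"  (len 9)
[10] "01101100"  (len 8)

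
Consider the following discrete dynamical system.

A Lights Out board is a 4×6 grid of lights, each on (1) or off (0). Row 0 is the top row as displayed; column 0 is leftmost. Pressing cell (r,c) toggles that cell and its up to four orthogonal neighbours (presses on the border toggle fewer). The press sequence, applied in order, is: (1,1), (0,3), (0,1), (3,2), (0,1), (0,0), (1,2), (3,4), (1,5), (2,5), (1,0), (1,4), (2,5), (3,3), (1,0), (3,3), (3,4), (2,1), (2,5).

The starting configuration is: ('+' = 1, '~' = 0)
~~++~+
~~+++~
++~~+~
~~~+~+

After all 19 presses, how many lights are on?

step 0: ~~++~+
~~+++~
++~~+~
~~~+~+
step 1: ~+++~+
++~++~
+~~~+~
~~~+~+
step 2: ~+~~++
++~~+~
+~~~+~
~~~+~+
step 3: +~+~++
+~~~+~
+~~~+~
~~~+~+
step 4: +~+~++
+~~~+~
+~+~+~
~++~~+
step 5: ~+~~++
++~~+~
+~+~+~
~++~~+
step 6: +~~~++
~+~~+~
+~+~+~
~++~~+
step 7: +~+~++
~~+++~
+~~~+~
~++~~+
step 8: +~+~++
~~+++~
+~~~~~
~++++~
step 9: +~+~+~
~~++~+
+~~~~+
~++++~
step 10: +~+~+~
~~++~~
+~~~+~
~+++++
step 11: ~~+~+~
++++~~
~~~~+~
~+++++
step 12: ~~+~~~
+++~++
~~~~~~
~+++++
step 13: ~~+~~~
+++~+~
~~~~++
~++++~
step 14: ~~+~~~
+++~+~
~~~+++
~+~~~~
step 15: +~+~~~
~~+~+~
+~~+++
~+~~~~
step 16: +~+~~~
~~+~+~
+~~~++
~++++~
step 17: +~+~~~
~~+~+~
+~~~~+
~++~~+
step 18: +~+~~~
~++~+~
~++~~+
~~+~~+
step 19: +~+~~~
~++~++
~++~+~
~~+~~~

10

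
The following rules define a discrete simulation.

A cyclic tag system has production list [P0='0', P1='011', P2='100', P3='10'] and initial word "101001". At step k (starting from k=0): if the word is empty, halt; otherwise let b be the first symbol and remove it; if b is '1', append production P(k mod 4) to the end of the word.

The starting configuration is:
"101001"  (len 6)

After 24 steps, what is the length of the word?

0) "101001"  (len 6)
1) "010010"  (len 6)
2) "10010"  (len 5)
3) "0010100"  (len 7)
4) "010100"  (len 6)
5) "10100"  (len 5)
6) "0100011"  (len 7)
7) "100011"  (len 6)
8) "0001110"  (len 7)
9) "001110"  (len 6)
10) "01110"  (len 5)
11) "1110"  (len 4)
12) "11010"  (len 5)
13) "10100"  (len 5)
14) "0100011"  (len 7)
15) "100011"  (len 6)
16) "0001110"  (len 7)
17) "001110"  (len 6)
18) "01110"  (len 5)
19) "1110"  (len 4)
20) "11010"  (len 5)
21) "10100"  (len 5)
22) "0100011"  (len 7)
23) "100011"  (len 6)
24) "0001110"  (len 7)

7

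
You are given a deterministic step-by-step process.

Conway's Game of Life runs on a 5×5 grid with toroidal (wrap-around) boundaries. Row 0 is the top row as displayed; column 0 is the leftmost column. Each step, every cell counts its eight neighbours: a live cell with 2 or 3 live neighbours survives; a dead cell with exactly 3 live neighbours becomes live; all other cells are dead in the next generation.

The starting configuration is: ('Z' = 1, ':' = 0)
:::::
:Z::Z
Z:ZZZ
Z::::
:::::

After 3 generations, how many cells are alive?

0) :::::
:Z::Z
Z:ZZZ
Z::::
:::::
1) :::::
:ZZ:Z
::ZZ:
ZZ:Z:
:::::
2) :::::
:ZZ::
:::::
:Z:ZZ
:::::
3) :::::
:::::
ZZ:Z:
:::::
:::::

3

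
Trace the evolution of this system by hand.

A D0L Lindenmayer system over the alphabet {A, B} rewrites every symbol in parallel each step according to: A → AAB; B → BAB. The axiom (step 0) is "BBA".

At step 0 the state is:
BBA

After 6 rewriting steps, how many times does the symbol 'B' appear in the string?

1094

step 0: BBA
step 1: BABBABAAB
step 2: BABAABBABBABAABBABAABAABBAB
step 3: BABAABBABAABAABBABBABAABBABBABAABBABAABAABBABBABAABBABAABAABBABAABAABBABBABAABBAB
step 4: BABAABBABAABAABBABBABAABBABAABAABBABAABAABBABBABAABBABBABA…BBABAABAABBABAABAABBABBABAABBABBABAABBABAABAABBABBABAABBAB  (len 243)
step 5: BABAABBABAABAABBABBABAABBABAABAABBABAABAABBABBABAABBABBABA…BBABAABAABBABAABAABBABBABAABBABBABAABBABAABAABBABBABAABBAB  (len 729)
step 6: BABAABBABAABAABBABBABAABBABAABAABBABAABAABBABBABAABBABBABA…BBABAABAABBABAABAABBABBABAABBABBABAABBABAABAABBABBABAABBAB  (len 2187)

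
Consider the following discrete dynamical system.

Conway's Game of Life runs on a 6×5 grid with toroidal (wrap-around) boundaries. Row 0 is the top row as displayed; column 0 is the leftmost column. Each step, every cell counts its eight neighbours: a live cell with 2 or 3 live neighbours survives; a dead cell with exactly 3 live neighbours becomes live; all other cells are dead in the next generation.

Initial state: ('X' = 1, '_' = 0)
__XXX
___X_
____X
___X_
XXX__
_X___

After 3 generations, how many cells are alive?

2

t=0: __XXX
___X_
____X
___X_
XXX__
_X___
t=1: __XXX
__X__
___XX
XXXXX
XXX__
____X
t=2: __X_X
__X__
_____
_____
_____
____X
t=3: _____
___X_
_____
_____
_____
___X_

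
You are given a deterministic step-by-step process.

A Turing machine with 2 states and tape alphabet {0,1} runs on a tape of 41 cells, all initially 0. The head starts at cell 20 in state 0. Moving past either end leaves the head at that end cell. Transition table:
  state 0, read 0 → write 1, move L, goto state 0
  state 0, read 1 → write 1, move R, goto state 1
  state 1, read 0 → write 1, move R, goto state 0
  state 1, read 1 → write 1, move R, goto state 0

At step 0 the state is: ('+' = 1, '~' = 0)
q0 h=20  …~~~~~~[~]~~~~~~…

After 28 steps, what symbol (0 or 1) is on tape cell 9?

1

gen 0: q0 h=20  …~~~~~~[~]~~~~~~…
gen 1: q0 h=19  …~~~~~~[~]+~~~~~…
gen 2: q0 h=18  …~~~~~~[~]++~~~~…
gen 3: q0 h=17  …~~~~~~[~]+++~~~…
gen 4: q0 h=16  …~~~~~~[~]++++~~…
gen 5: q0 h=15  …~~~~~~[~]+++++~…
gen 6: q0 h=14  …~~~~~~[~]++++++…
gen 7: q0 h=13  …~~~~~~[~]++++++…
gen 8: q0 h=12  …~~~~~~[~]++++++…
gen 9: q0 h=11  …~~~~~~[~]++++++…
gen 10: q0 h=10  …~~~~~~[~]++++++…
gen 11: q0 h= 9  …~~~~~~[~]++++++…
gen 12: q0 h= 8  …~~~~~~[~]++++++…
gen 13: q0 h= 7  …~~~~~~[~]++++++…
gen 14: q0 h= 6  |~~~~~~[~]++++++…
gen 15: q0 h= 5  |~~~~~[~]++++++…
gen 16: q0 h= 4  |~~~~[~]++++++…
gen 17: q0 h= 3  |~~~[~]++++++…
gen 18: q0 h= 2  |~~[~]++++++…
gen 19: q0 h= 1  |~[~]++++++…
gen 20: q0 h= 0  |[~]++++++…
gen 21: q0 h= 0  |[+]++++++…
gen 22: q1 h= 1  |+[+]++++++…
gen 23: q0 h= 2  |++[+]++++++…
gen 24: q1 h= 3  |+++[+]++++++…
gen 25: q0 h= 4  |++++[+]++++++…
gen 26: q1 h= 5  |+++++[+]++++++…
gen 27: q0 h= 6  |++++++[+]++++++…
gen 28: q1 h= 7  …++++++[+]++++++…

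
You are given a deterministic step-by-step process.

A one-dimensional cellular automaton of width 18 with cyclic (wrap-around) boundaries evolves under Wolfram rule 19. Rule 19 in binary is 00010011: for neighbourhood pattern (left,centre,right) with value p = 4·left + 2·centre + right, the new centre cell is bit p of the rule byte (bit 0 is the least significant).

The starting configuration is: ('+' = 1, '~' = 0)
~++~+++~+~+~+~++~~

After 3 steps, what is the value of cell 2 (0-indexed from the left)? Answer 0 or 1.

step 0: ~++~+++~+~+~+~++~~
step 1: +~~~~~~~~~~~~~~~++
step 2: ~+++++++++++++++~~
step 3: +~~~~~~~~~~~~~~~++

0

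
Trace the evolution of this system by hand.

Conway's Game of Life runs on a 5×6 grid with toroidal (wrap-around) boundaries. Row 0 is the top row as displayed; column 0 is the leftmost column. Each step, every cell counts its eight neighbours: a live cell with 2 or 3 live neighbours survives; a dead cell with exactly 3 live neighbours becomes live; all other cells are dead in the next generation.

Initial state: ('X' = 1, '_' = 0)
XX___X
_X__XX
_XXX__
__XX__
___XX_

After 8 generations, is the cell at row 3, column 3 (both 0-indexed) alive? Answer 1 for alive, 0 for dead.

[0] XX___X
_X__XX
_XXX__
__XX__
___XX_
[1] _XXX__
___XXX
XX____
_X____
XX_XXX
[2] _X____
___XXX
XXX_XX
____X_
___XXX
[3] X_X___
___X__
XXX___
_XX___
___XXX
[4] __X__X
X__X__
X__X__
____XX
X__XXX
[5] _XX___
XXXXXX
X__X__
______
X__X__
[6] ______
____XX
X__X__
______
_XX___
[7] ______
____XX
____XX
_XX___
______
[8] ______
____XX
X__XXX
______
______

0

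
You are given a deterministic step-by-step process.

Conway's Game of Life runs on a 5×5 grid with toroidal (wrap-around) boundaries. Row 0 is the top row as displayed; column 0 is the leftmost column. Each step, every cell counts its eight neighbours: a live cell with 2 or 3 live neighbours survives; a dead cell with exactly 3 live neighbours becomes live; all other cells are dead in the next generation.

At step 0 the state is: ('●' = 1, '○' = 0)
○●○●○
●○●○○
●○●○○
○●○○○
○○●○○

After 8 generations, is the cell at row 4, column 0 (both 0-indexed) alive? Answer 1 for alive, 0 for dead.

0

step 0: ○●○●○
●○●○○
●○●○○
○●○○○
○○●○○
step 1: ○●○●○
●○●●●
●○●○○
○●●○○
○●●○○
step 2: ○○○○○
●○○○○
●○○○○
●○○●○
●○○●○
step 3: ○○○○●
○○○○○
●●○○○
●●○○○
○○○○○
step 4: ○○○○○
●○○○○
●●○○○
●●○○○
●○○○○
step 5: ○○○○○
●●○○○
○○○○●
○○○○●
●●○○○
step 6: ○○○○○
●○○○○
○○○○●
○○○○●
●○○○○
step 7: ○○○○○
○○○○○
●○○○●
●○○○●
○○○○○
step 8: ○○○○○
○○○○○
●○○○●
●○○○●
○○○○○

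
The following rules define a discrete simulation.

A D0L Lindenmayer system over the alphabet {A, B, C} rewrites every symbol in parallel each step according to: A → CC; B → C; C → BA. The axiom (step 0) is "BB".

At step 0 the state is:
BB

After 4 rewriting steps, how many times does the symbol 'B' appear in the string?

6

step 0: BB
step 1: CC
step 2: BABA
step 3: CCCCCC
step 4: BABABABABABA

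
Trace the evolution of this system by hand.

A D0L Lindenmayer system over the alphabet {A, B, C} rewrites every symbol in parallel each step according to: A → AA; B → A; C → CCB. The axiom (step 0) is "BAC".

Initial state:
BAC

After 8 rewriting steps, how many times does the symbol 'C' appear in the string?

256

k=0  BAC
k=1  AAACCB
k=2  AAAAAACCBCCBA
k=3  AAAAAAAAAAAACCBCCBACCBCCBAAA
k=4  AAAAAAAAAAAAAAAAAAAAAAAACCBCCBACCBCCBAAACCBCCBACCBCCBAAAAAAA
k=5  AAAAAAAAAAAAAAAAAAAAAAAAAAAAAAAAAAAAAAAAAAAAAAAACCBCCBACCB…ACCBCCBAAAAAAACCBCCBACCBCCBAAACCBCCBACCBCCBAAAAAAAAAAAAAAA  (len 128)
k=6  AAAAAAAAAAAAAAAAAAAAAAAAAAAAAAAAAAAAAAAAAAAAAAAAAAAAAAAAAA…BCCBACCBCCBAAACCBCCBACCBCCBAAAAAAAAAAAAAAAAAAAAAAAAAAAAAAA  (len 272)
k=7  AAAAAAAAAAAAAAAAAAAAAAAAAAAAAAAAAAAAAAAAAAAAAAAAAAAAAAAAAA…AAAAAAAAAAAAAAAAAAAAAAAAAAAAAAAAAAAAAAAAAAAAAAAAAAAAAAAAAA  (len 576)
k=8  AAAAAAAAAAAAAAAAAAAAAAAAAAAAAAAAAAAAAAAAAAAAAAAAAAAAAAAAAA…AAAAAAAAAAAAAAAAAAAAAAAAAAAAAAAAAAAAAAAAAAAAAAAAAAAAAAAAAA  (len 1216)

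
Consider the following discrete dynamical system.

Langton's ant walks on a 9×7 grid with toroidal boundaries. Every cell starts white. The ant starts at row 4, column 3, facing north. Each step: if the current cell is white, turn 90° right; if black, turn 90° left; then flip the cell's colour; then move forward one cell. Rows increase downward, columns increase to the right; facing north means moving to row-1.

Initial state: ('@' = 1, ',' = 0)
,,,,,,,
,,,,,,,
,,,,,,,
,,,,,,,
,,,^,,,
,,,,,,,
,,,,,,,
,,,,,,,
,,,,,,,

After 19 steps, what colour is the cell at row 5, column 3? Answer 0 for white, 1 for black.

k=0  ,,,,,,,
,,,,,,,
,,,,,,,
,,,,,,,
,,,^,,,
,,,,,,,
,,,,,,,
,,,,,,,
,,,,,,,
k=1  ,,,,,,,
,,,,,,,
,,,,,,,
,,,,,,,
,,,@>,,
,,,,,,,
,,,,,,,
,,,,,,,
,,,,,,,
k=2  ,,,,,,,
,,,,,,,
,,,,,,,
,,,,,,,
,,,@@,,
,,,,v,,
,,,,,,,
,,,,,,,
,,,,,,,
k=3  ,,,,,,,
,,,,,,,
,,,,,,,
,,,,,,,
,,,@@,,
,,,<@,,
,,,,,,,
,,,,,,,
,,,,,,,
k=4  ,,,,,,,
,,,,,,,
,,,,,,,
,,,,,,,
,,,^@,,
,,,@@,,
,,,,,,,
,,,,,,,
,,,,,,,
k=5  ,,,,,,,
,,,,,,,
,,,,,,,
,,,,,,,
,,<,@,,
,,,@@,,
,,,,,,,
,,,,,,,
,,,,,,,
k=6  ,,,,,,,
,,,,,,,
,,,,,,,
,,^,,,,
,,@,@,,
,,,@@,,
,,,,,,,
,,,,,,,
,,,,,,,
k=7  ,,,,,,,
,,,,,,,
,,,,,,,
,,@>,,,
,,@,@,,
,,,@@,,
,,,,,,,
,,,,,,,
,,,,,,,
k=8  ,,,,,,,
,,,,,,,
,,,,,,,
,,@@,,,
,,@v@,,
,,,@@,,
,,,,,,,
,,,,,,,
,,,,,,,
k=9  ,,,,,,,
,,,,,,,
,,,,,,,
,,@@,,,
,,<@@,,
,,,@@,,
,,,,,,,
,,,,,,,
,,,,,,,
k=10  ,,,,,,,
,,,,,,,
,,,,,,,
,,@@,,,
,,,@@,,
,,v@@,,
,,,,,,,
,,,,,,,
,,,,,,,
k=11  ,,,,,,,
,,,,,,,
,,,,,,,
,,@@,,,
,,,@@,,
,<@@@,,
,,,,,,,
,,,,,,,
,,,,,,,
k=12  ,,,,,,,
,,,,,,,
,,,,,,,
,,@@,,,
,^,@@,,
,@@@@,,
,,,,,,,
,,,,,,,
,,,,,,,
k=13  ,,,,,,,
,,,,,,,
,,,,,,,
,,@@,,,
,@>@@,,
,@@@@,,
,,,,,,,
,,,,,,,
,,,,,,,
k=14  ,,,,,,,
,,,,,,,
,,,,,,,
,,@@,,,
,@@@@,,
,@v@@,,
,,,,,,,
,,,,,,,
,,,,,,,
k=15  ,,,,,,,
,,,,,,,
,,,,,,,
,,@@,,,
,@@@@,,
,@,>@,,
,,,,,,,
,,,,,,,
,,,,,,,
k=16  ,,,,,,,
,,,,,,,
,,,,,,,
,,@@,,,
,@@^@,,
,@,,@,,
,,,,,,,
,,,,,,,
,,,,,,,
k=17  ,,,,,,,
,,,,,,,
,,,,,,,
,,@@,,,
,@<,@,,
,@,,@,,
,,,,,,,
,,,,,,,
,,,,,,,
k=18  ,,,,,,,
,,,,,,,
,,,,,,,
,,@@,,,
,@,,@,,
,@v,@,,
,,,,,,,
,,,,,,,
,,,,,,,
k=19  ,,,,,,,
,,,,,,,
,,,,,,,
,,@@,,,
,@,,@,,
,<@,@,,
,,,,,,,
,,,,,,,
,,,,,,,

0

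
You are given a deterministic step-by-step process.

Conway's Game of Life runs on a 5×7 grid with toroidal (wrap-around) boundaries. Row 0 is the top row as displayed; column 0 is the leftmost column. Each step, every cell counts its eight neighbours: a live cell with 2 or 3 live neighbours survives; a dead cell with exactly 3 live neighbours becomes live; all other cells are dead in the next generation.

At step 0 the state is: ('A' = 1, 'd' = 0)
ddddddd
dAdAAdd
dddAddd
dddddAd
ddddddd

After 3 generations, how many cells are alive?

k=0  ddddddd
dAdAAdd
dddAddd
dddddAd
ddddddd
k=1  ddddddd
ddAAAdd
ddAAddd
ddddddd
ddddddd
k=2  dddAddd
ddAdAdd
ddAdAdd
ddddddd
ddddddd
k=3  dddAddd
ddAdAdd
ddddddd
ddddddd
ddddddd

3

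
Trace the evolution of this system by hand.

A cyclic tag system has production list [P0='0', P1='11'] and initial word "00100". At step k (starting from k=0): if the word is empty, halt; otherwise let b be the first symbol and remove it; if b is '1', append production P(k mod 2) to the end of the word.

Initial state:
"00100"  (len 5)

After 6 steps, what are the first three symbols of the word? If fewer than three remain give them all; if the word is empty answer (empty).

(empty)

k=0  "00100"  (len 5)
k=1  "0100"  (len 4)
k=2  "100"  (len 3)
k=3  "000"  (len 3)
k=4  "00"  (len 2)
k=5  "0"  (len 1)
k=6  (halted — word empty)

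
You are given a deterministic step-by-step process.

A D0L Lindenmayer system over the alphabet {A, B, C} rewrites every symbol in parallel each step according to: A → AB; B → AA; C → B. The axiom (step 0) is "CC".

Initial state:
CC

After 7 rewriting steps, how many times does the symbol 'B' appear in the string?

44

[0] CC
[1] BB
[2] AAAA
[3] ABABABAB
[4] ABAAABAAABAAABAA
[5] ABAAABABABAAABABABAAABABABAAABAB
[6] ABAAABABABAAABAAABAAABABABAAABAAABAAABABABAAABAAABAAABABABAAABAA
[7] ABAAABABABAAABAAABAAABABABAAABABABAAABABABAAABAAABAAABABAB…ABABAAABAAABAAABABABAAABABABAAABABABAAABAAABAAABABABAAABAB  (len 128)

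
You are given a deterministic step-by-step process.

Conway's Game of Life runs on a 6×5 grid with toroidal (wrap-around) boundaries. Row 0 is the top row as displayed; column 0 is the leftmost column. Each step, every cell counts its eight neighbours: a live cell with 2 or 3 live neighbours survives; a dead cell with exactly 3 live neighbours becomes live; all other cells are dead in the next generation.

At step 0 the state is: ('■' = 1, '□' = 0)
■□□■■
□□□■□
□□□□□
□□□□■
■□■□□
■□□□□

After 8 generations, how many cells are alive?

13

[0] ■□□■■
□□□■□
□□□□□
□□□□■
■□■□□
■□□□□
[1] ■□□■□
□□□■□
□□□□□
□□□□□
■■□□■
■□□■□
[2] □□■■□
□□□□■
□□□□□
■□□□□
■■□□■
□□■■□
[3] □□■□■
□□□■□
□□□□□
■■□□■
■■■■■
■□□□□
[4] □□□■■
□□□■□
■□□□■
□□□□□
□□■■□
□□□□□
[5] □□□■■
■□□■□
□□□□■
□□□■■
□□□□□
□□■□■
[6] ■□■□□
■□□■□
■□□□□
□□□■■
□□□□■
□□□□■
[7] ■■□■□
■□□□□
■□□■□
■□□■■
■□□□■
■□□■■
[8] □■■■□
■□■□□
■■□■□
□■□■□
□■□□□
□□■■□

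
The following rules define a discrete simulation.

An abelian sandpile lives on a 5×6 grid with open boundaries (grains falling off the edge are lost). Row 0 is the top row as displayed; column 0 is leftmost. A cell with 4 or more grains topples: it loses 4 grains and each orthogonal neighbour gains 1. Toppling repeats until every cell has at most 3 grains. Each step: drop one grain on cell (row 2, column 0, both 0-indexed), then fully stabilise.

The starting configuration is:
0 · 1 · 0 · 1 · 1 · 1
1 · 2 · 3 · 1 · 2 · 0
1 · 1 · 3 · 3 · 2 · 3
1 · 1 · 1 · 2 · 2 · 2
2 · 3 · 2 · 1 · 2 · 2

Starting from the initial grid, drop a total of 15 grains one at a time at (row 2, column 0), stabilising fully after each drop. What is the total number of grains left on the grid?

56

k=0  0 · 1 · 0 · 1 · 1 · 1
1 · 2 · 3 · 1 · 2 · 0
1 · 1 · 3 · 3 · 2 · 3
1 · 1 · 1 · 2 · 2 · 2
2 · 3 · 2 · 1 · 2 · 2
k=1  0 · 1 · 0 · 1 · 1 · 1
1 · 2 · 3 · 1 · 2 · 0
2 · 1 · 3 · 3 · 2 · 3
1 · 1 · 1 · 2 · 2 · 2
2 · 3 · 2 · 1 · 2 · 2
k=2  0 · 1 · 0 · 1 · 1 · 1
1 · 2 · 3 · 1 · 2 · 0
3 · 1 · 3 · 3 · 2 · 3
1 · 1 · 1 · 2 · 2 · 2
2 · 3 · 2 · 1 · 2 · 2
k=3  0 · 1 · 0 · 1 · 1 · 1
2 · 2 · 3 · 1 · 2 · 0
0 · 2 · 3 · 3 · 2 · 3
2 · 1 · 1 · 2 · 2 · 2
2 · 3 · 2 · 1 · 2 · 2
k=4  0 · 1 · 0 · 1 · 1 · 1
2 · 2 · 3 · 1 · 2 · 0
1 · 2 · 3 · 3 · 2 · 3
2 · 1 · 1 · 2 · 2 · 2
2 · 3 · 2 · 1 · 2 · 2
k=5  0 · 1 · 0 · 1 · 1 · 1
2 · 2 · 3 · 1 · 2 · 0
2 · 2 · 3 · 3 · 2 · 3
2 · 1 · 1 · 2 · 2 · 2
2 · 3 · 2 · 1 · 2 · 2
k=6  0 · 1 · 0 · 1 · 1 · 1
2 · 2 · 3 · 1 · 2 · 0
3 · 2 · 3 · 3 · 2 · 3
2 · 1 · 1 · 2 · 2 · 2
2 · 3 · 2 · 1 · 2 · 2
k=7  0 · 1 · 0 · 1 · 1 · 1
3 · 2 · 3 · 1 · 2 · 0
0 · 3 · 3 · 3 · 2 · 3
3 · 1 · 1 · 2 · 2 · 2
2 · 3 · 2 · 1 · 2 · 2
k=8  0 · 1 · 0 · 1 · 1 · 1
3 · 2 · 3 · 1 · 2 · 0
1 · 3 · 3 · 3 · 2 · 3
3 · 1 · 1 · 2 · 2 · 2
2 · 3 · 2 · 1 · 2 · 2
k=9  0 · 1 · 0 · 1 · 1 · 1
3 · 2 · 3 · 1 · 2 · 0
2 · 3 · 3 · 3 · 2 · 3
3 · 1 · 1 · 2 · 2 · 2
2 · 3 · 2 · 1 · 2 · 2
k=10  0 · 1 · 0 · 1 · 1 · 1
3 · 2 · 3 · 1 · 2 · 0
3 · 3 · 3 · 3 · 2 · 3
3 · 1 · 1 · 2 · 2 · 2
2 · 3 · 2 · 1 · 2 · 2
k=11  1 · 2 · 1 · 1 · 1 · 1
1 · 1 · 1 · 3 · 2 · 0
3 · 2 · 2 · 0 · 3 · 3
0 · 3 · 2 · 3 · 2 · 2
3 · 3 · 2 · 1 · 2 · 2
k=12  1 · 2 · 1 · 1 · 1 · 1
2 · 1 · 1 · 3 · 2 · 0
0 · 3 · 2 · 0 · 3 · 3
1 · 3 · 2 · 3 · 2 · 2
3 · 3 · 2 · 1 · 2 · 2
k=13  1 · 2 · 1 · 1 · 1 · 1
2 · 1 · 1 · 3 · 2 · 0
1 · 3 · 2 · 0 · 3 · 3
1 · 3 · 2 · 3 · 2 · 2
3 · 3 · 2 · 1 · 2 · 2
k=14  1 · 2 · 1 · 1 · 1 · 1
2 · 1 · 1 · 3 · 2 · 0
2 · 3 · 2 · 0 · 3 · 3
1 · 3 · 2 · 3 · 2 · 2
3 · 3 · 2 · 1 · 2 · 2
k=15  1 · 2 · 1 · 1 · 1 · 1
2 · 1 · 1 · 3 · 2 · 0
3 · 3 · 2 · 0 · 3 · 3
1 · 3 · 2 · 3 · 2 · 2
3 · 3 · 2 · 1 · 2 · 2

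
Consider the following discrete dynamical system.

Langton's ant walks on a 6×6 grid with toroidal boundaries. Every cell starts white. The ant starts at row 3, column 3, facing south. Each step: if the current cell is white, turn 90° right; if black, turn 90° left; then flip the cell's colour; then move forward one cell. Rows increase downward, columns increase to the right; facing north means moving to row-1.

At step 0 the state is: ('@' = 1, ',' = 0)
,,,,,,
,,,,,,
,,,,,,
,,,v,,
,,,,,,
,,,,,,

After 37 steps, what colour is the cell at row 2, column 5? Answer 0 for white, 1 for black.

gen 0: ,,,,,,
,,,,,,
,,,,,,
,,,v,,
,,,,,,
,,,,,,
gen 1: ,,,,,,
,,,,,,
,,,,,,
,,<@,,
,,,,,,
,,,,,,
gen 2: ,,,,,,
,,,,,,
,,^,,,
,,@@,,
,,,,,,
,,,,,,
gen 3: ,,,,,,
,,,,,,
,,@>,,
,,@@,,
,,,,,,
,,,,,,
gen 4: ,,,,,,
,,,,,,
,,@@,,
,,@v,,
,,,,,,
,,,,,,
gen 5: ,,,,,,
,,,,,,
,,@@,,
,,@,>,
,,,,,,
,,,,,,
gen 6: ,,,,,,
,,,,,,
,,@@,,
,,@,@,
,,,,v,
,,,,,,
gen 7: ,,,,,,
,,,,,,
,,@@,,
,,@,@,
,,,<@,
,,,,,,
gen 8: ,,,,,,
,,,,,,
,,@@,,
,,@^@,
,,,@@,
,,,,,,
gen 9: ,,,,,,
,,,,,,
,,@@,,
,,@@>,
,,,@@,
,,,,,,
gen 10: ,,,,,,
,,,,,,
,,@@^,
,,@@,,
,,,@@,
,,,,,,
gen 11: ,,,,,,
,,,,,,
,,@@@>
,,@@,,
,,,@@,
,,,,,,
gen 12: ,,,,,,
,,,,,,
,,@@@@
,,@@,v
,,,@@,
,,,,,,
gen 13: ,,,,,,
,,,,,,
,,@@@@
,,@@<@
,,,@@,
,,,,,,
gen 14: ,,,,,,
,,,,,,
,,@@^@
,,@@@@
,,,@@,
,,,,,,
gen 15: ,,,,,,
,,,,,,
,,@<,@
,,@@@@
,,,@@,
,,,,,,
gen 16: ,,,,,,
,,,,,,
,,@,,@
,,@v@@
,,,@@,
,,,,,,
gen 17: ,,,,,,
,,,,,,
,,@,,@
,,@,>@
,,,@@,
,,,,,,
gen 18: ,,,,,,
,,,,,,
,,@,^@
,,@,,@
,,,@@,
,,,,,,
gen 19: ,,,,,,
,,,,,,
,,@,@>
,,@,,@
,,,@@,
,,,,,,
gen 20: ,,,,,,
,,,,,^
,,@,@,
,,@,,@
,,,@@,
,,,,,,
gen 21: ,,,,,,
>,,,,@
,,@,@,
,,@,,@
,,,@@,
,,,,,,
gen 22: ,,,,,,
@,,,,@
v,@,@,
,,@,,@
,,,@@,
,,,,,,
gen 23: ,,,,,,
@,,,,@
@,@,@<
,,@,,@
,,,@@,
,,,,,,
gen 24: ,,,,,,
@,,,,^
@,@,@@
,,@,,@
,,,@@,
,,,,,,
gen 25: ,,,,,,
@,,,<,
@,@,@@
,,@,,@
,,,@@,
,,,,,,
gen 26: ,,,,^,
@,,,@,
@,@,@@
,,@,,@
,,,@@,
,,,,,,
gen 27: ,,,,@>
@,,,@,
@,@,@@
,,@,,@
,,,@@,
,,,,,,
gen 28: ,,,,@@
@,,,@v
@,@,@@
,,@,,@
,,,@@,
,,,,,,
gen 29: ,,,,@@
@,,,<@
@,@,@@
,,@,,@
,,,@@,
,,,,,,
gen 30: ,,,,@@
@,,,,@
@,@,v@
,,@,,@
,,,@@,
,,,,,,
gen 31: ,,,,@@
@,,,,@
@,@,,>
,,@,,@
,,,@@,
,,,,,,
gen 32: ,,,,@@
@,,,,^
@,@,,,
,,@,,@
,,,@@,
,,,,,,
gen 33: ,,,,@@
@,,,<,
@,@,,,
,,@,,@
,,,@@,
,,,,,,
gen 34: ,,,,^@
@,,,@,
@,@,,,
,,@,,@
,,,@@,
,,,,,,
gen 35: ,,,<,@
@,,,@,
@,@,,,
,,@,,@
,,,@@,
,,,,,,
gen 36: ,,,@,@
@,,,@,
@,@,,,
,,@,,@
,,,@@,
,,,^,,
gen 37: ,,,@,@
@,,,@,
@,@,,,
,,@,,@
,,,@@,
,,,@>,

0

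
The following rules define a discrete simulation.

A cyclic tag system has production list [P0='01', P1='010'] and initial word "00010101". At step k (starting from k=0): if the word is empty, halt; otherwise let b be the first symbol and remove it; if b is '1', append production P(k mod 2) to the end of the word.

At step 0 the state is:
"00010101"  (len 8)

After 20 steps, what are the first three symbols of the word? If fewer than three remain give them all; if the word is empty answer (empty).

010

[0] "00010101"  (len 8)
[1] "0010101"  (len 7)
[2] "010101"  (len 6)
[3] "10101"  (len 5)
[4] "0101010"  (len 7)
[5] "101010"  (len 6)
[6] "01010010"  (len 8)
[7] "1010010"  (len 7)
[8] "010010010"  (len 9)
[9] "10010010"  (len 8)
[10] "0010010010"  (len 10)
[11] "010010010"  (len 9)
[12] "10010010"  (len 8)
[13] "001001001"  (len 9)
[14] "01001001"  (len 8)
[15] "1001001"  (len 7)
[16] "001001010"  (len 9)
[17] "01001010"  (len 8)
[18] "1001010"  (len 7)
[19] "00101001"  (len 8)
[20] "0101001"  (len 7)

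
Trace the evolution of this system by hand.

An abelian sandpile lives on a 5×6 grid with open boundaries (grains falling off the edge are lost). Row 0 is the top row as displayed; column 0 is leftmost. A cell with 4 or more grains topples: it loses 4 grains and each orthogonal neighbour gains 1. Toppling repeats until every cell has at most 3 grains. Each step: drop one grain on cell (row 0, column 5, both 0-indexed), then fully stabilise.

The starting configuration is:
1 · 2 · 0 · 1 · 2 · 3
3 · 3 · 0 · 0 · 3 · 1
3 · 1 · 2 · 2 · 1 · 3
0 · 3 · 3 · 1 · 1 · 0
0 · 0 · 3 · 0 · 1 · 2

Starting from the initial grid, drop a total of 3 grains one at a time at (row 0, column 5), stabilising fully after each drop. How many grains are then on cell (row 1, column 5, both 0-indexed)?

2

0) 1 · 2 · 0 · 1 · 2 · 3
3 · 3 · 0 · 0 · 3 · 1
3 · 1 · 2 · 2 · 1 · 3
0 · 3 · 3 · 1 · 1 · 0
0 · 0 · 3 · 0 · 1 · 2
1) 1 · 2 · 0 · 1 · 3 · 0
3 · 3 · 0 · 0 · 3 · 2
3 · 1 · 2 · 2 · 1 · 3
0 · 3 · 3 · 1 · 1 · 0
0 · 0 · 3 · 0 · 1 · 2
2) 1 · 2 · 0 · 1 · 3 · 1
3 · 3 · 0 · 0 · 3 · 2
3 · 1 · 2 · 2 · 1 · 3
0 · 3 · 3 · 1 · 1 · 0
0 · 0 · 3 · 0 · 1 · 2
3) 1 · 2 · 0 · 1 · 3 · 2
3 · 3 · 0 · 0 · 3 · 2
3 · 1 · 2 · 2 · 1 · 3
0 · 3 · 3 · 1 · 1 · 0
0 · 0 · 3 · 0 · 1 · 2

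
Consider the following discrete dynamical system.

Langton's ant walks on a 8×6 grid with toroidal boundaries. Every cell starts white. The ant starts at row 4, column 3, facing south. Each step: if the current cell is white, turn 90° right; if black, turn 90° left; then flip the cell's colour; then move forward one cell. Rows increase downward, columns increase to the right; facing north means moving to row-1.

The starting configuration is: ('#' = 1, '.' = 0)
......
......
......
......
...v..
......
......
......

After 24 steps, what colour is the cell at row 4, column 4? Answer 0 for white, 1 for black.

gen 0: ......
......
......
......
...v..
......
......
......
gen 1: ......
......
......
......
..<#..
......
......
......
gen 2: ......
......
......
..^...
..##..
......
......
......
gen 3: ......
......
......
..#>..
..##..
......
......
......
gen 4: ......
......
......
..##..
..#v..
......
......
......
gen 5: ......
......
......
..##..
..#.>.
......
......
......
gen 6: ......
......
......
..##..
..#.#.
....v.
......
......
gen 7: ......
......
......
..##..
..#.#.
...<#.
......
......
gen 8: ......
......
......
..##..
..#^#.
...##.
......
......
gen 9: ......
......
......
..##..
..##>.
...##.
......
......
gen 10: ......
......
......
..##^.
..##..
...##.
......
......
gen 11: ......
......
......
..###>
..##..
...##.
......
......
gen 12: ......
......
......
..####
..##.v
...##.
......
......
gen 13: ......
......
......
..####
..##<#
...##.
......
......
gen 14: ......
......
......
..##^#
..####
...##.
......
......
gen 15: ......
......
......
..#<.#
..####
...##.
......
......
gen 16: ......
......
......
..#..#
..#v##
...##.
......
......
gen 17: ......
......
......
..#..#
..#.>#
...##.
......
......
gen 18: ......
......
......
..#.^#
..#..#
...##.
......
......
gen 19: ......
......
......
..#.#>
..#..#
...##.
......
......
gen 20: ......
......
.....^
..#.#.
..#..#
...##.
......
......
gen 21: ......
......
>....#
..#.#.
..#..#
...##.
......
......
gen 22: ......
......
#....#
v.#.#.
..#..#
...##.
......
......
gen 23: ......
......
#....#
#.#.#<
..#..#
...##.
......
......
gen 24: ......
......
#....^
#.#.##
..#..#
...##.
......
......

0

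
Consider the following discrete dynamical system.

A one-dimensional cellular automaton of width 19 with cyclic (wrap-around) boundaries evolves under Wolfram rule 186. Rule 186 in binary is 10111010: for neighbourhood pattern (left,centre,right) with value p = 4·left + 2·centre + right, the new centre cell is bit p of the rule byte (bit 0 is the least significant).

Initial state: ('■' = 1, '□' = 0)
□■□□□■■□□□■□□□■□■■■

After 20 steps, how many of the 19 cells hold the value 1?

step 0: □■□□□■■□□□■□□□■□■■■
step 1: ■□■□■■□■□■□■□■□■■■□
step 2: □■□■■□■□■□■□■□■■■□■
step 3: ■□■■□■□■□■□■□■■■□■□
step 4: □■■□■□■□■□■□■■■□■□■
step 5: ■■□■□■□■□■□■■■□■□■□
step 6: ■□■□■□■□■□■■■□■□■□■
step 7: □■□■□■□■□■■■□■□■□■■
step 8: ■□■□■□■□■■■□■□■□■■□
step 9: □■□■□■□■■■□■□■□■■□■
step 10: ■□■□■□■■■□■□■□■■□■□
step 11: □■□■□■■■□■□■□■■□■□■
step 12: ■□■□■■■□■□■□■■□■□■□
step 13: □■□■■■□■□■□■■□■□■□■
step 14: ■□■■■□■□■□■■□■□■□■□
step 15: □■■■□■□■□■■□■□■□■□■
step 16: ■■■□■□■□■■□■□■□■□■□
step 17: ■■□■□■□■■□■□■□■□■□■
step 18: ■□■□■□■■□■□■□■□■□■■
step 19: □■□■□■■□■□■□■□■□■■■
step 20: ■□■□■■□■□■□■□■□■■■□

11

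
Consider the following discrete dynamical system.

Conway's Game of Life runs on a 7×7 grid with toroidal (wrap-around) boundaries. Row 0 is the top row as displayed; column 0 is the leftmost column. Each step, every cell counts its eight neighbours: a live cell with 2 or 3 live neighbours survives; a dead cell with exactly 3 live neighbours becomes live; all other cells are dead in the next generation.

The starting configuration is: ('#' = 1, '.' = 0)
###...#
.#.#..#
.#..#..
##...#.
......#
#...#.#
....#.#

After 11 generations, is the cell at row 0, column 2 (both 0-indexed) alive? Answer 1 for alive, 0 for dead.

0

k=0  ###...#
.#.#..#
.#..#..
##...#.
......#
#...#.#
....#.#
k=1  .###..#
...#.##
.#..###
##...##
.#.....
#.....#
...#...
k=2  #..#.##
.#.#...
.##....
.##.#..
.#...#.
#......
.#.#..#
k=3  .#.#.##
.#.##.#
#......
#..#...
###....
###...#
.##.##.
k=4  .#....#
.#.##.#
#####.#
#.#...#
...#...
.....##
....#..
k=5  ..###..
....#.#
....#..
....###
#....#.
....##.
#.....#
k=6  #..##.#
....#..
...##.#
....#.#
.......
#...##.
......#
k=7  #..##.#
#.....#
...##..
...##..
....#.#
.....##
...#...
k=8  #..####
#.....#
...###.
.......
...##.#
....###
#..#...
k=9  .#.###.
#......
....###
.......
...##.#
#.....#
#..#...
k=10  #####.#
#..#...
.....##
...#..#
#....##
#..####
####.#.
k=11  .....#.
...#...
#...###
....#..
...#...
...#...
.......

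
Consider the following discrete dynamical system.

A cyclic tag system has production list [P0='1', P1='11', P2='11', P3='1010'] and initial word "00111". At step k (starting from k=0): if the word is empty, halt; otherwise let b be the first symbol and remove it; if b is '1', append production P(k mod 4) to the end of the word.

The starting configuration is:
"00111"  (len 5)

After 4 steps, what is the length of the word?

t=0: "00111"  (len 5)
t=1: "0111"  (len 4)
t=2: "111"  (len 3)
t=3: "1111"  (len 4)
t=4: "1111010"  (len 7)

7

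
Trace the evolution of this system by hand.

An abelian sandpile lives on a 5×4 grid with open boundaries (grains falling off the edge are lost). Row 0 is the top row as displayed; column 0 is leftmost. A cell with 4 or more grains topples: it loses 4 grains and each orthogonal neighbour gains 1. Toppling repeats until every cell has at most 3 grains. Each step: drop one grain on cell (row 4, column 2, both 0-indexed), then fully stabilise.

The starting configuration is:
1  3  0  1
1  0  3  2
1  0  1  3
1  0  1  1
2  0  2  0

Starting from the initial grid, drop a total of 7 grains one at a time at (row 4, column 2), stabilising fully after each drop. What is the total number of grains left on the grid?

gen 0: 1  3  0  1
1  0  3  2
1  0  1  3
1  0  1  1
2  0  2  0
gen 1: 1  3  0  1
1  0  3  2
1  0  1  3
1  0  1  1
2  0  3  0
gen 2: 1  3  0  1
1  0  3  2
1  0  1  3
1  0  2  1
2  1  0  1
gen 3: 1  3  0  1
1  0  3  2
1  0  1  3
1  0  2  1
2  1  1  1
gen 4: 1  3  0  1
1  0  3  2
1  0  1  3
1  0  2  1
2  1  2  1
gen 5: 1  3  0  1
1  0  3  2
1  0  1  3
1  0  2  1
2  1  3  1
gen 6: 1  3  0  1
1  0  3  2
1  0  1  3
1  0  3  1
2  2  0  2
gen 7: 1  3  0  1
1  0  3  2
1  0  1  3
1  0  3  1
2  2  1  2

28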